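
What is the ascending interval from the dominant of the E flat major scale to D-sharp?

The dominant of Eb major is Bb.
Bb up to D#: letters B→D make it a third; 5 semitones makes it augmented.

augmented third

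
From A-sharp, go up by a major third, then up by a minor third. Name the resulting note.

A major third up from A# is C## (letter C, 4 semitones up).
A minor third up from C## is E# (letter E, 3 semitones up).

E#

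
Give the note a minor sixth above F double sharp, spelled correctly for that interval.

D#

A sixth above F lands on the letter D.
A minor sixth spans 8 semitones, so F## moves to pitch class 3. On the letter D that is D#.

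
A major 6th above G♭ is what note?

Eb

G up a major sixth is E, so the target letter is E.
From Gb, a major sixth is 9 semitones up: Eb.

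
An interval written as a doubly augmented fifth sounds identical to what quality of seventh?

diminished

A doubly augmented fifth spans 9 semitones.
A seventh spanning 9 semitones is diminished (the major seventh is 11).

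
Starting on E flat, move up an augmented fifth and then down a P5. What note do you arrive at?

An augmented fifth up from Eb is B (letter B, 8 semitones up).
A perfect fifth down from B is E (letter E, 7 semitones down).

E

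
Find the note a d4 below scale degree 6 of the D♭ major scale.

F#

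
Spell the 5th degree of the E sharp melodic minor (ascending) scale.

The E# melodic minor (ascending) scale runs E# F## G# A# B# C## D##.
Degree 5 is B#.

B#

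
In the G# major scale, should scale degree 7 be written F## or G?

F##

Each scale degree takes a distinct letter name. Degree 7 of a scale on G must use the letter F.
F## and G are enharmonically the same pitch, but only F## uses the letter F, so it is the correct spelling here.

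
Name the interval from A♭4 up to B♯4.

doubly augmented second

Counting letters A–B gives a second.
Ab→B# = 4 semitones, 2 wider than the major second (2), so doubly augmented.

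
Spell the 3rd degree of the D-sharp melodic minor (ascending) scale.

F#

Degree 3 takes the letter 2 steps above D, which is F.
In melodic minor (ascending), degree 3 sits 3 semitones above the tonic. D# + 3 semitones is pitch class 6, spelled on F as F#.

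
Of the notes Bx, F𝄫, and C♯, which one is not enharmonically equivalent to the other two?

In 12-tone equal temperament, enharmonic equivalents share a pitch class. B## is pitch class 1; Fbb is pitch class 3; C# is pitch class 1.
B## and C# share pitch class 1, while Fbb is pitch class 3.

Fbb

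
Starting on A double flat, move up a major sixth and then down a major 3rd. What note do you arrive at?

A major sixth up from Abb is Fb (letter F, 9 semitones up).
A major third down from Fb is Dbb (letter D, 4 semitones down).

Dbb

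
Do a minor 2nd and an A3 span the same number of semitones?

No

A minor second spans 1 semitone; an augmented third spans 5.
The spans differ, so they are not enharmonic equivalents.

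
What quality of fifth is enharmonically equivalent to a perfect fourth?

A perfect fourth spans 5 semitones.
A fifth spanning 5 semitones is doubly diminished (the perfect fifth is 7).

doubly diminished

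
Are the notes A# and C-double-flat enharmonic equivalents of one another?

A# is pitch class 10; Cbb is pitch class 10.
All spellings map to pitch class 10, so they are enharmonically equivalent.

Yes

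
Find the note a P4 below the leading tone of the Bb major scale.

E

The leading tone of Bb major is A.
A perfect fourth (5 semitones) below A lands on the letter E, giving E.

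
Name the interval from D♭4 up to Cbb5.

diminished seventh

Counting letters D–E–F–G–A–B–C gives a seventh.
Db→Cbb = 9 semitones, 2 narrower than the major seventh (11), so diminished.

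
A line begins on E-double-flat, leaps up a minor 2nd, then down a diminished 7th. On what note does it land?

A minor second up from Ebb is Fbb (letter F, 1 semitone up).
A diminished seventh down from Fbb is Gb (letter G, 9 semitones down).

Gb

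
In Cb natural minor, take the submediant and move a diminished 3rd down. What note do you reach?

The submediant of Cb natural minor is Abb.
A diminished third (2 semitones) below Abb lands on the letter F, giving F.

F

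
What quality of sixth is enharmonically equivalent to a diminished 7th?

major

A diminished seventh spans 9 semitones.
A sixth spanning 9 semitones is major (the major sixth is 9).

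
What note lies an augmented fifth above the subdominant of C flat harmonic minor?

C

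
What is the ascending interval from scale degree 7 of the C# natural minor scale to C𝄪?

augmented second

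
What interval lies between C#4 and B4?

minor seventh

Counting letters C–D–E–F–G–A–B gives a seventh.
C#→B = 10 semitones, 1 narrower than the major seventh (11), so minor.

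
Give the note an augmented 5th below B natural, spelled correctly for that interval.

B down a perfect fifth is E, so the target letter is E.
From B, an augmented fifth is 8 semitones down: Eb.

Eb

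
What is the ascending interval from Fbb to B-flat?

doubly augmented fourth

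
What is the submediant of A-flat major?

Degree 6 takes the letter 5 steps above A, which is F.
In major, degree 6 sits 9 semitones above the tonic. Ab + 9 semitones is pitch class 5, spelled on F as F.

F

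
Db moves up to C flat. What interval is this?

The letter names run D→C, a span of 6 letter steps, so the interval is some kind of seventh.
Db to Cb is 10 semitones. A major seventh is 11, so 10 makes it minor.

minor seventh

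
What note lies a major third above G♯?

B#

G up a major third is B, so the target letter is B.
From G#, a major third is 4 semitones up: B#.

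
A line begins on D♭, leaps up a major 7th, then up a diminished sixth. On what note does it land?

Abb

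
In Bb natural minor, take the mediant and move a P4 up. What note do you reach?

Gb

The mediant of Bb natural minor is Db.
A perfect fourth (5 semitones) above Db lands on the letter G, giving Gb.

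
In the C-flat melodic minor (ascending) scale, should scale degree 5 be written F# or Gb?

Gb

Each scale degree takes a distinct letter name. Degree 5 of a scale on C must use the letter G.
Gb and F# are enharmonically the same pitch, but only Gb uses the letter G, so it is the correct spelling here.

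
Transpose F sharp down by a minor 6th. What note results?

F down a major sixth is Ab, so the target letter is A.
From F#, a minor sixth is 8 semitones down: A#.

A#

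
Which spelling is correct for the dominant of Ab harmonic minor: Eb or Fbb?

Each scale degree takes a distinct letter name. Degree 5 of a scale on A must use the letter E.
Eb and Fbb are enharmonically the same pitch, but only Eb uses the letter E, so it is the correct spelling here.

Eb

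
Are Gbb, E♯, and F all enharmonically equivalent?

Gbb is pitch class 5; E# is pitch class 5; F is pitch class 5.
All spellings map to pitch class 5, so they are enharmonically equivalent.

Yes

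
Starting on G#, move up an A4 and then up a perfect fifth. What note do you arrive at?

An augmented fourth up from G# is C## (letter C, 6 semitones up).
A perfect fifth up from C## is G## (letter G, 7 semitones up).

G##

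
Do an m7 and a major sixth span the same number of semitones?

No

A minor seventh spans 10 semitones; a major sixth spans 9.
The spans differ, so they are not enharmonic equivalents.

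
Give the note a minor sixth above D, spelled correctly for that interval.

Bb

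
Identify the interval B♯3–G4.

diminished sixth

Counting letters B–C–D–E–F–G gives a sixth.
B#→G = 7 semitones, 2 narrower than the major sixth (9), so diminished.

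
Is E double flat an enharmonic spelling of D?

Ebb is pitch class 2; D is pitch class 2.
All spellings map to pitch class 2, so they are enharmonically equivalent.

Yes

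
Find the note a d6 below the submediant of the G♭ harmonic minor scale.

The submediant of Gb harmonic minor is Ebb.
A diminished sixth (7 semitones) below Ebb lands on the letter G, giving G.

G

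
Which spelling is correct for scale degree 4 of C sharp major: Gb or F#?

F#

Each scale degree takes a distinct letter name. Degree 4 of a scale on C must use the letter F.
F# and Gb are enharmonically the same pitch, but only F# uses the letter F, so it is the correct spelling here.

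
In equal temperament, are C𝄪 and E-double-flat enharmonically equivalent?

C## is pitch class 2; Ebb is pitch class 2.
All spellings map to pitch class 2, so they are enharmonically equivalent.

Yes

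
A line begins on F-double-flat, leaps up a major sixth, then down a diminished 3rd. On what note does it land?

Bb

A major sixth up from Fbb is Dbb (letter D, 9 semitones up).
A diminished third down from Dbb is Bb (letter B, 2 semitones down).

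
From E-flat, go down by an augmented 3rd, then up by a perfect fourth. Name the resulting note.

An augmented third down from Eb is Cbb (letter C, 5 semitones down).
A perfect fourth up from Cbb is Fbb (letter F, 5 semitones up).

Fbb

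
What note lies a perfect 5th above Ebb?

Bbb

E up a perfect fifth is B, so the target letter is B.
From Ebb, a perfect fifth is 7 semitones up: Bbb.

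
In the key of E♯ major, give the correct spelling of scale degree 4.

A#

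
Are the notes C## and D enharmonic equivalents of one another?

C## = pitch class 2 and D = pitch class 2 — the same pitch class, so they are enharmonic equivalents.

Yes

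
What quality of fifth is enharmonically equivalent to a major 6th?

doubly augmented

A major sixth spans 9 semitones.
A fifth spanning 9 semitones is doubly augmented (the perfect fifth is 7).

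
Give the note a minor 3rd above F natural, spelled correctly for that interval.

F up a major third is A, so the target letter is A.
From F, a minor third is 3 semitones up: Ab.

Ab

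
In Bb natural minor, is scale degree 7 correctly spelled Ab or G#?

Each scale degree takes a distinct letter name. Degree 7 of a scale on B must use the letter A.
Ab and G# are enharmonically the same pitch, but only Ab uses the letter A, so it is the correct spelling here.

Ab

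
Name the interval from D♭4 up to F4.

major third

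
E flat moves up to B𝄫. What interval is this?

diminished fifth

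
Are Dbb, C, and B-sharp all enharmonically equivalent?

Yes

Dbb = pitch class 0 and C = pitch class 0 and B# = pitch class 0 — the same pitch class, so they are enharmonic equivalents.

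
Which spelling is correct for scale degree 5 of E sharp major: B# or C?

Each scale degree takes a distinct letter name. Degree 5 of a scale on E must use the letter B.
B# and C are enharmonically the same pitch, but only B# uses the letter B, so it is the correct spelling here.

B#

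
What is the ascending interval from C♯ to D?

minor second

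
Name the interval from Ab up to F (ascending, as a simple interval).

Counting letters A–B–C–D–E–F gives a sixth.
Ab→F = 9 semitones, exactly the major sixth.

major sixth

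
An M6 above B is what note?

G#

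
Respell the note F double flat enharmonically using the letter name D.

Fbb is pitch class 3. The letter D alone is pitch class 2.
To reach pitch class 3 from D requires an offset of +1 semitone, i.e. sharp: D#.

D#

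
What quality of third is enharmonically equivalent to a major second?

A major second spans 2 semitones.
A third spanning 2 semitones is diminished (the major third is 4).

diminished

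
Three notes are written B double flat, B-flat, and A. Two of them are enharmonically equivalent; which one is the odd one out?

Bb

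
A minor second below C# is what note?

B#

A second below C lands on the letter B.
A minor second spans 1 semitone, so C# moves to pitch class 0. On the letter B that is B#.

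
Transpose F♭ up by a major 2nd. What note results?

A second above F lands on the letter G.
A major second spans 2 semitones, so Fb moves to pitch class 6. On the letter G that is Gb.

Gb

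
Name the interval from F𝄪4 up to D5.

diminished sixth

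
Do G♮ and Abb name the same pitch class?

G = pitch class 7 and Abb = pitch class 7 — the same pitch class, so they are enharmonic equivalents.

Yes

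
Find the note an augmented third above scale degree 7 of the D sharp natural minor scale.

Scale degree 7 of D# natural minor is C#.
An augmented third (5 semitones) above C# lands on the letter E, giving E##.

E##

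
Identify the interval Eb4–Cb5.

minor sixth

The letter names run E→C, a span of 5 letter steps, so the interval is some kind of sixth.
Eb to Cb is 8 semitones. A major sixth is 9, so 8 makes it minor.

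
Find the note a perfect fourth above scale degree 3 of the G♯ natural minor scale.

Scale degree 3 of G# natural minor is B.
A perfect fourth (5 semitones) above B lands on the letter E, giving E.

E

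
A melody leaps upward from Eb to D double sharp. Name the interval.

The letter names run E→D, a span of 6 letter steps, so the interval is some kind of seventh.
Eb to D## is 13 semitones. A major seventh is 11, so 13 makes it doubly augmented.

doubly augmented seventh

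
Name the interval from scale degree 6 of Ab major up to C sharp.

Scale degree 6 of Ab major is F.
F up to C#: letters F→C make it a fifth; 8 semitones makes it augmented.

augmented fifth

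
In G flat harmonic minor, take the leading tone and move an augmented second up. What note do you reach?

G#

The leading tone of Gb harmonic minor is F.
An augmented second (3 semitones) above F lands on the letter G, giving G#.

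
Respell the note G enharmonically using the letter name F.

Plain F sits 2 semitones below G, so on the letter F the same pitch needs a double sharp: F##.

F##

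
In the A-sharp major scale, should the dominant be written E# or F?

E#

Each scale degree takes a distinct letter name. Degree 5 of a scale on A must use the letter E.
E# and F are enharmonically the same pitch, but only E# uses the letter E, so it is the correct spelling here.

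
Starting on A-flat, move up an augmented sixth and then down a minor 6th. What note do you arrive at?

An augmented sixth up from Ab is F# (letter F, 10 semitones up).
A minor sixth down from F# is A# (letter A, 8 semitones down).

A#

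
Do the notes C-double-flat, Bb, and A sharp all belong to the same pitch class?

Cbb is pitch class 10; Bb is pitch class 10; A# is pitch class 10.
All spellings map to pitch class 10, so they are enharmonically equivalent.

Yes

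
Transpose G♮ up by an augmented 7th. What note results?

A seventh above G lands on the letter F.
An augmented seventh spans 12 semitones, so G moves to pitch class 7. On the letter F that is F##.

F##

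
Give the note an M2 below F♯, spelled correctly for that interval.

E

F down a major second is Eb, so the target letter is E.
From F#, a major second is 2 semitones down: E.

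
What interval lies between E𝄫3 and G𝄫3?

The letter names run E→G, a span of 2 letter steps, so the interval is some kind of third.
Ebb to Gbb is 3 semitones. A major third is 4, so 3 makes it minor.

minor third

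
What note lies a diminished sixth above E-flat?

A sixth above E lands on the letter C.
A diminished sixth spans 7 semitones, so Eb moves to pitch class 10. On the letter C that is Cbb.

Cbb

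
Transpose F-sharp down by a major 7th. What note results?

G

F down a major seventh is Gb, so the target letter is G.
From F#, a major seventh is 11 semitones down: G.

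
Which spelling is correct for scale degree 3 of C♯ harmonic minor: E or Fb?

E

Each scale degree takes a distinct letter name. Degree 3 of a scale on C must use the letter E.
E and Fb are enharmonically the same pitch, but only E uses the letter E, so it is the correct spelling here.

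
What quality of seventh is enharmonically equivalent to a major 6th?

A major sixth spans 9 semitones.
A seventh spanning 9 semitones is diminished (the major seventh is 11).

diminished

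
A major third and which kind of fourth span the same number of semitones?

diminished

A major third spans 4 semitones.
A fourth spanning 4 semitones is diminished (the perfect fourth is 5).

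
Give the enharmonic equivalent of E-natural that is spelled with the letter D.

Plain D sits 2 semitones below E, so on the letter D the same pitch needs a double sharp: D##.

D##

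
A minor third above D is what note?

F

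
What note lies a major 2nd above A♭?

A up a major second is B, so the target letter is B.
From Ab, a major second is 2 semitones up: Bb.

Bb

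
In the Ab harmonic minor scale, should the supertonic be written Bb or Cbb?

Each scale degree takes a distinct letter name. Degree 2 of a scale on A must use the letter B.
Bb and Cbb are enharmonically the same pitch, but only Bb uses the letter B, so it is the correct spelling here.

Bb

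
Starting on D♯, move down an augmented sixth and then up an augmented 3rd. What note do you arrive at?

An augmented sixth down from D# is F (letter F, 10 semitones down).
An augmented third up from F is A# (letter A, 5 semitones up).

A#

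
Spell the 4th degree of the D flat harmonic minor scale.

Gb

Degree 4 takes the letter 3 steps above D, which is G.
In harmonic minor, degree 4 sits 5 semitones above the tonic. Db + 5 semitones is pitch class 6, spelled on G as Gb.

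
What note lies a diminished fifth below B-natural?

E#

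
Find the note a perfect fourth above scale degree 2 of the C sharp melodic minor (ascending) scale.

Scale degree 2 of C# melodic minor (ascending) is D#.
A perfect fourth (5 semitones) above D# lands on the letter G, giving G#.

G#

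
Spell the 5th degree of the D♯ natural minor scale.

Degree 5 takes the letter 4 steps above D, which is A.
In natural minor, degree 5 sits 7 semitones above the tonic. D# + 7 semitones is pitch class 10, spelled on A as A#.

A#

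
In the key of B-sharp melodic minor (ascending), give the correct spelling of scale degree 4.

E#

Degree 4 takes the letter 3 steps above B, which is E.
In melodic minor (ascending), degree 4 sits 5 semitones above the tonic. B# + 5 semitones is pitch class 5, spelled on E as E#.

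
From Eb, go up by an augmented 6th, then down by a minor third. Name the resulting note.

An augmented sixth up from Eb is C# (letter C, 10 semitones up).
A minor third down from C# is A# (letter A, 3 semitones down).

A#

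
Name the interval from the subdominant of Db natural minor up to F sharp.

augmented seventh

The subdominant of Db natural minor is Gb.
Gb up to F#: letters G→F make it a seventh; 12 semitones makes it augmented.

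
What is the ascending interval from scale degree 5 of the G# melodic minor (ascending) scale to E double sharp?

augmented second

Scale degree 5 of G# melodic minor (ascending) is D#.
D# up to E##: letters D→E make it a second; 3 semitones makes it augmented.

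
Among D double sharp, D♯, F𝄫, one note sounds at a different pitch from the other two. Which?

D##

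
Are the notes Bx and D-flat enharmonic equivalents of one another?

Yes

B## is pitch class 1; Db is pitch class 1.
All spellings map to pitch class 1, so they are enharmonically equivalent.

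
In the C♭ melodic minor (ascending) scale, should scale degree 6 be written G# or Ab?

Ab

Each scale degree takes a distinct letter name. Degree 6 of a scale on C must use the letter A.
Ab and G# are enharmonically the same pitch, but only Ab uses the letter A, so it is the correct spelling here.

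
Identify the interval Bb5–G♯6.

augmented sixth

Counting letters B–C–D–E–F–G gives a sixth.
Bb→G# = 10 semitones, 1 wider than the major sixth (9), so augmented.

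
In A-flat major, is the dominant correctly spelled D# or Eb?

Eb

Each scale degree takes a distinct letter name. Degree 5 of a scale on A must use the letter E.
Eb and D# are enharmonically the same pitch, but only Eb uses the letter E, so it is the correct spelling here.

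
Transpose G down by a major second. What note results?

F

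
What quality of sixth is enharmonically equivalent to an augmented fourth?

An augmented fourth spans 6 semitones.
A sixth spanning 6 semitones is doubly diminished (the major sixth is 9).

doubly diminished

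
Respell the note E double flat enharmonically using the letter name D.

D

Plain D sits at the same pitch as Ebb, so on the letter D the same pitch needs a natural: D.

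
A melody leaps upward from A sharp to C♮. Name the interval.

diminished third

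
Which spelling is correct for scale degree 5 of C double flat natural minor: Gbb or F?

Gbb

Each scale degree takes a distinct letter name. Degree 5 of a scale on C must use the letter G.
Gbb and F are enharmonically the same pitch, but only Gbb uses the letter G, so it is the correct spelling here.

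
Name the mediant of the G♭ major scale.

The Gb major scale runs Gb Ab Bb Cb Db Eb F.
Degree 3 is Bb.

Bb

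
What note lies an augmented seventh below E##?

E down a major seventh is F, so the target letter is F.
From E##, an augmented seventh is 12 semitones down: F#.

F#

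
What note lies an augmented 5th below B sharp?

A fifth below B lands on the letter E.
An augmented fifth spans 8 semitones, so B# moves to pitch class 4. On the letter E that is E.

E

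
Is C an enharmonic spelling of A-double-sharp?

No

C is pitch class 0; A## is pitch class 11.
The pitch classes differ (0 vs. 11), so they are not enharmonic equivalents.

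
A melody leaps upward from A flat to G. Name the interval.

The letter names run A→G, a span of 6 letter steps, so the interval is some kind of seventh.
Ab to G is 11 semitones. A major seventh is 11, so 11 makes it major.

major seventh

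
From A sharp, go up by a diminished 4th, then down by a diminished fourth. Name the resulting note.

A diminished fourth up from A# is D (letter D, 4 semitones up).
A diminished fourth down from D is A# (letter A, 4 semitones down).

A#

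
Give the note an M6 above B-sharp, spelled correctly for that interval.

G##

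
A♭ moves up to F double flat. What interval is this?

diminished sixth

The letter names run A→F, a span of 5 letter steps, so the interval is some kind of sixth.
Ab to Fbb is 7 semitones. A major sixth is 9, so 7 makes it diminished.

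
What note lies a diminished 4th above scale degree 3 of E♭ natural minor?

Scale degree 3 of Eb natural minor is Gb.
A diminished fourth (4 semitones) above Gb lands on the letter C, giving Cbb.

Cbb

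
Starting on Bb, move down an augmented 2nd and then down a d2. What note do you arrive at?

An augmented second down from Bb is Abb (letter A, 3 semitones down).
A diminished second down from Abb is G (letter G, 0 semitones down).

G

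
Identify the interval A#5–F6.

Counting letters A–B–C–D–E–F gives a sixth.
A#→F = 7 semitones, 2 narrower than the major sixth (9), so diminished.

diminished sixth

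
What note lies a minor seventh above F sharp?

E

F up a major seventh is E, so the target letter is E.
From F#, a minor seventh is 10 semitones up: E.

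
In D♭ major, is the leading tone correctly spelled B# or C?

C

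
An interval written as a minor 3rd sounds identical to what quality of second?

augmented

A minor third spans 3 semitones.
A second spanning 3 semitones is augmented (the major second is 2).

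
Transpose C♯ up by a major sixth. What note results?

A sixth above C lands on the letter A.
A major sixth spans 9 semitones, so C# moves to pitch class 10. On the letter A that is A#.

A#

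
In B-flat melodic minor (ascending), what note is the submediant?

G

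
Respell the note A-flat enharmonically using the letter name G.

Plain G sits 1 semitone below Ab, so on the letter G the same pitch needs a sharp: G#.

G#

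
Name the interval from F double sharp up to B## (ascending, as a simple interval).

augmented fourth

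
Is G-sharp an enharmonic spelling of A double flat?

No

G# is pitch class 8; Abb is pitch class 7.
The pitch classes differ (8 vs. 7), so they are not enharmonic equivalents.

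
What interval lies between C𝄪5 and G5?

doubly diminished fifth

The letter names run C→G, a span of 4 letter steps, so the interval is some kind of fifth.
C## to G is 5 semitones. A perfect fifth is 7, so 5 makes it doubly diminished.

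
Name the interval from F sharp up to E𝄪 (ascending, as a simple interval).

The letter names run F→E, a span of 6 letter steps, so the interval is some kind of seventh.
F# to E## is 12 semitones. A major seventh is 11, so 12 makes it augmented.

augmented seventh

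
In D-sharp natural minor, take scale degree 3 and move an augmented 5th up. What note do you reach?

C##

Scale degree 3 of D# natural minor is F#.
An augmented fifth (8 semitones) above F# lands on the letter C, giving C##.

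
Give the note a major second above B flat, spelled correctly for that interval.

C

B up a major second is C#, so the target letter is C.
From Bb, a major second is 2 semitones up: C.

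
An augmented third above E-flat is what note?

G#

E up a major third is G#, so the target letter is G.
From Eb, an augmented third is 5 semitones up: G#.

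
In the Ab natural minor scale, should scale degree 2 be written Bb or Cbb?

Bb

Each scale degree takes a distinct letter name. Degree 2 of a scale on A must use the letter B.
Bb and Cbb are enharmonically the same pitch, but only Bb uses the letter B, so it is the correct spelling here.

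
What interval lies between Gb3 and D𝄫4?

diminished fifth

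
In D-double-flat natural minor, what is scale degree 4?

Degree 4 takes the letter 3 steps above D, which is G.
In natural minor, degree 4 sits 5 semitones above the tonic. Dbb + 5 semitones is pitch class 5, spelled on G as Gbb.

Gbb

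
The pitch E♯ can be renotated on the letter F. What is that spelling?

F

E# is pitch class 5. The letter F alone is pitch class 5.
Pitch class 5 on F needs no accidental: F.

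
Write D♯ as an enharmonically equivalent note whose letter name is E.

Eb

Plain E sits 1 semitone above D#, so on the letter E the same pitch needs a flat: Eb.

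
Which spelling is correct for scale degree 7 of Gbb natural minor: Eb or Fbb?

Each scale degree takes a distinct letter name. Degree 7 of a scale on G must use the letter F.
Fbb and Eb are enharmonically the same pitch, but only Fbb uses the letter F, so it is the correct spelling here.

Fbb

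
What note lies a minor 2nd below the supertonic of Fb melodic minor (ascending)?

The supertonic of Fb melodic minor (ascending) is Gb.
A minor second (1 semitone) below Gb lands on the letter F, giving F.

F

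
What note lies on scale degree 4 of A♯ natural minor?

D#

The A# natural minor scale runs A# B# C# D# E# F# G#.
Degree 4 is D#.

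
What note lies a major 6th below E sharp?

E down a major sixth is G, so the target letter is G.
From E#, a major sixth is 9 semitones down: G#.

G#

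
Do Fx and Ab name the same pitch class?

No

F## is pitch class 7; Ab is pitch class 8.
The pitch classes differ (7 vs. 8), so they are not enharmonic equivalents.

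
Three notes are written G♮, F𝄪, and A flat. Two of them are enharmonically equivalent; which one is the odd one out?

In 12-tone equal temperament, enharmonic equivalents share a pitch class. G is pitch class 7; F## is pitch class 7; Ab is pitch class 8.
G and F## share pitch class 7, while Ab is pitch class 8.

Ab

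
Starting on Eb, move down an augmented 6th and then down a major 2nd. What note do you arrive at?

Fbb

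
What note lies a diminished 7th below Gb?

G down a major seventh is Ab, so the target letter is A.
From Gb, a diminished seventh is 9 semitones down: A.

A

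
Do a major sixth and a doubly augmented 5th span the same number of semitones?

Yes

A major sixth spans 9 semitones; a doubly augmented fifth spans 9.
They are enharmonically equivalent.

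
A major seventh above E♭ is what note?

A seventh above E lands on the letter D.
A major seventh spans 11 semitones, so Eb moves to pitch class 2. On the letter D that is D.

D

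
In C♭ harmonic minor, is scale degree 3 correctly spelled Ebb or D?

Ebb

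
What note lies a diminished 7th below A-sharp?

B##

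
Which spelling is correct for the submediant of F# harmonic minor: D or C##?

Each scale degree takes a distinct letter name. Degree 6 of a scale on F must use the letter D.
D and C## are enharmonically the same pitch, but only D uses the letter D, so it is the correct spelling here.

D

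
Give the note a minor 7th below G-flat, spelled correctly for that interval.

Ab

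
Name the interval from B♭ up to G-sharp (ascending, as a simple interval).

Counting letters B–C–D–E–F–G gives a sixth.
Bb→G# = 10 semitones, 1 wider than the major sixth (9), so augmented.

augmented sixth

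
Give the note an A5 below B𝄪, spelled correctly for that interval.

E#

B down a perfect fifth is E, so the target letter is E.
From B##, an augmented fifth is 8 semitones down: E#.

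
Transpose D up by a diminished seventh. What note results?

Cb

A seventh above D lands on the letter C.
A diminished seventh spans 9 semitones, so D moves to pitch class 11. On the letter C that is Cb.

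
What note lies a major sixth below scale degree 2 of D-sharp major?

Scale degree 2 of D# major is E#.
A major sixth (9 semitones) below E# lands on the letter G, giving G#.

G#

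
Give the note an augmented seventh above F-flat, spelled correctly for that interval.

E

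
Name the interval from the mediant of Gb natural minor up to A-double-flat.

minor seventh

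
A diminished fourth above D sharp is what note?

G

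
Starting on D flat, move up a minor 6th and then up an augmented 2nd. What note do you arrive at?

C

A minor sixth up from Db is Bbb (letter B, 8 semitones up).
An augmented second up from Bbb is C (letter C, 3 semitones up).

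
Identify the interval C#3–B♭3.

diminished seventh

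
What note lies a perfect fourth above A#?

D#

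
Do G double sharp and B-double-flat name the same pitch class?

G## = pitch class 9 and Bbb = pitch class 9 — the same pitch class, so they are enharmonic equivalents.

Yes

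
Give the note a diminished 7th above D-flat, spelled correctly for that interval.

D up a major seventh is C#, so the target letter is C.
From Db, a diminished seventh is 9 semitones up: Cbb.

Cbb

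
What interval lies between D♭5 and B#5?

doubly augmented sixth

Counting letters D–E–F–G–A–B gives a sixth.
Db→B# = 11 semitones, 2 wider than the major sixth (9), so doubly augmented.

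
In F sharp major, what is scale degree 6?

D#

Degree 6 takes the letter 5 steps above F, which is D.
In major, degree 6 sits 9 semitones above the tonic. F# + 9 semitones is pitch class 3, spelled on D as D#.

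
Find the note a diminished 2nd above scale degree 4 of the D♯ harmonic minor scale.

Scale degree 4 of D# harmonic minor is G#.
A diminished second (0 semitones) above G# lands on the letter A, giving Ab.

Ab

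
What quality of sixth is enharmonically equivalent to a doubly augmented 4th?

diminished

A doubly augmented fourth spans 7 semitones.
A sixth spanning 7 semitones is diminished (the major sixth is 9).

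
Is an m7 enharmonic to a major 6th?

No

A minor seventh spans 10 semitones; a major sixth spans 9.
The spans differ, so they are not enharmonic equivalents.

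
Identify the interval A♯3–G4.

diminished seventh

The letter names run A→G, a span of 6 letter steps, so the interval is some kind of seventh.
A# to G is 9 semitones. A major seventh is 11, so 9 makes it diminished.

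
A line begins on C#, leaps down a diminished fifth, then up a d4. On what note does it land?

B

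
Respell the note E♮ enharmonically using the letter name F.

Fb

Plain F sits 1 semitone above E, so on the letter F the same pitch needs a flat: Fb.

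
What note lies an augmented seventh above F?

E#

F up a major seventh is E, so the target letter is E.
From F, an augmented seventh is 12 semitones up: E#.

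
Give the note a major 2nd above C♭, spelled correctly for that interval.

Db

C up a major second is D, so the target letter is D.
From Cb, a major second is 2 semitones up: Db.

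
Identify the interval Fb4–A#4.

doubly augmented third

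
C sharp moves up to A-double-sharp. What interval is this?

augmented sixth

The letter names run C→A, a span of 5 letter steps, so the interval is some kind of sixth.
C# to A## is 10 semitones. A major sixth is 9, so 10 makes it augmented.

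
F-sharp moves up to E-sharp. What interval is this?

major seventh

The letter names run F→E, a span of 6 letter steps, so the interval is some kind of seventh.
F# to E# is 11 semitones. A major seventh is 11, so 11 makes it major.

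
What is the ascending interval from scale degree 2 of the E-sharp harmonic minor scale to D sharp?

Scale degree 2 of E# harmonic minor is F##.
F## up to D#: letters F→D make it a sixth; 8 semitones makes it minor.

minor sixth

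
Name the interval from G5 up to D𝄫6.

doubly diminished fifth

Counting letters G–A–B–C–D gives a fifth.
G→Dbb = 5 semitones, 2 narrower than the perfect fifth (7), so doubly diminished.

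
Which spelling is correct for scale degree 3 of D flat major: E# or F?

F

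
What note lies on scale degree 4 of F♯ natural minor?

Degree 4 takes the letter 3 steps above F, which is B.
In natural minor, degree 4 sits 5 semitones above the tonic. F# + 5 semitones is pitch class 11, spelled on B as B.

B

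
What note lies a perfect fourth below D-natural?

A fourth below D lands on the letter A.
A perfect fourth spans 5 semitones, so D moves to pitch class 9. On the letter A that is A.

A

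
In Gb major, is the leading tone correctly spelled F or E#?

Each scale degree takes a distinct letter name. Degree 7 of a scale on G must use the letter F.
F and E# are enharmonically the same pitch, but only F uses the letter F, so it is the correct spelling here.

F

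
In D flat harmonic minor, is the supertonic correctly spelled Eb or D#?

Eb

Each scale degree takes a distinct letter name. Degree 2 of a scale on D must use the letter E.
Eb and D# are enharmonically the same pitch, but only Eb uses the letter E, so it is the correct spelling here.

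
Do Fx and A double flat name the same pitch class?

Yes

F## is pitch class 7; Abb is pitch class 7.
All spellings map to pitch class 7, so they are enharmonically equivalent.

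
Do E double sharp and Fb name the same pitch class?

No

E## is pitch class 6; Fb is pitch class 4.
The pitch classes differ (6 vs. 4), so they are not enharmonic equivalents.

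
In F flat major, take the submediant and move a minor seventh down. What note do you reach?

The submediant of Fb major is Db.
A minor seventh (10 semitones) below Db lands on the letter E, giving Eb.

Eb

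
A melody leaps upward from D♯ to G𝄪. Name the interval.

The letter names run D→G, a span of 3 letter steps, so the interval is some kind of fourth.
D# to G## is 6 semitones. A perfect fourth is 5, so 6 makes it augmented.

augmented fourth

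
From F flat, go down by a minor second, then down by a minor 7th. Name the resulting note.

A minor second down from Fb is Eb (letter E, 1 semitone down).
A minor seventh down from Eb is F (letter F, 10 semitones down).

F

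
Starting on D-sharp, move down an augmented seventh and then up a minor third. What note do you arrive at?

Gb

An augmented seventh down from D# is Eb (letter E, 12 semitones down).
A minor third up from Eb is Gb (letter G, 3 semitones up).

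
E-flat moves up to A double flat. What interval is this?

diminished fourth

The letter names run E→A, a span of 3 letter steps, so the interval is some kind of fourth.
Eb to Abb is 4 semitones. A perfect fourth is 5, so 4 makes it diminished.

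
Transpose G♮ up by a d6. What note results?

Ebb

A sixth above G lands on the letter E.
A diminished sixth spans 7 semitones, so G moves to pitch class 2. On the letter E that is Ebb.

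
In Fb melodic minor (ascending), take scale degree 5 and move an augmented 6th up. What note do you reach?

A

Scale degree 5 of Fb melodic minor (ascending) is Cb.
An augmented sixth (10 semitones) above Cb lands on the letter A, giving A.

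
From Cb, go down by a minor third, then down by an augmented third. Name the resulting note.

A minor third down from Cb is Ab (letter A, 3 semitones down).
An augmented third down from Ab is Fbb (letter F, 5 semitones down).

Fbb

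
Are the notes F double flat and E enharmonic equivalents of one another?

No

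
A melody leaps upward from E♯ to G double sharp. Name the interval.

Counting letters E–F–G gives a third.
E#→G## = 4 semitones, exactly the major third.

major third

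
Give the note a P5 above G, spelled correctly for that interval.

A fifth above G lands on the letter D.
A perfect fifth spans 7 semitones, so G moves to pitch class 2. On the letter D that is D.

D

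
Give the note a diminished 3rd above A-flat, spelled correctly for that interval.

Cbb

A up a major third is C#, so the target letter is C.
From Ab, a diminished third is 2 semitones up: Cbb.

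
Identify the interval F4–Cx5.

doubly augmented fifth

The letter names run F→C, a span of 4 letter steps, so the interval is some kind of fifth.
F to C## is 9 semitones. A perfect fifth is 7, so 9 makes it doubly augmented.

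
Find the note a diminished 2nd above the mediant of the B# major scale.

E

The mediant of B# major is D##.
A diminished second (0 semitones) above D## lands on the letter E, giving E.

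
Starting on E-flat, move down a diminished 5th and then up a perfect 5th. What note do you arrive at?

E

A diminished fifth down from Eb is A (letter A, 6 semitones down).
A perfect fifth up from A is E (letter E, 7 semitones up).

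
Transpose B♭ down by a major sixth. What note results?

Db

B down a major sixth is D, so the target letter is D.
From Bb, a major sixth is 9 semitones down: Db.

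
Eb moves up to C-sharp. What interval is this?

The letter names run E→C, a span of 5 letter steps, so the interval is some kind of sixth.
Eb to C# is 10 semitones. A major sixth is 9, so 10 makes it augmented.

augmented sixth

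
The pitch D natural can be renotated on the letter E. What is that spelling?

Plain E sits 2 semitones above D, so on the letter E the same pitch needs a double flat: Ebb.

Ebb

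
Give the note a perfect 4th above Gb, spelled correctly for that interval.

Cb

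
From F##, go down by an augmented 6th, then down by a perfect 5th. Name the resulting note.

An augmented sixth down from F## is A (letter A, 10 semitones down).
A perfect fifth down from A is D (letter D, 7 semitones down).

D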